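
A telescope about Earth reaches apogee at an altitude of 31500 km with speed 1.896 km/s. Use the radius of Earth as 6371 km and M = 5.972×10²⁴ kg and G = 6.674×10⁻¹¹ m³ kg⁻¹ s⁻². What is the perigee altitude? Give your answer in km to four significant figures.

μ = GM = 6.674×10⁻¹¹ × 5.972×10²⁴ = 3.986×10¹⁴ m³/s².
r_a = 6371 + 31500 = 37871 km = 3.787×10⁷ m.
Specific energy ε = v²/2 − μ/r = -8.727×10⁶ J/kg, so a = −μ/(2ε) = 2.284×10⁷ m.
The apsides satisfy r_p + r_a = 2a, so the perigee radius is 2a − r_a = 7.800×10⁶ m = 7799.9 km.
Perigee altitude = 7799.9 − 6371 = 1428.9 km.

perigee altitude ≈ 1429 km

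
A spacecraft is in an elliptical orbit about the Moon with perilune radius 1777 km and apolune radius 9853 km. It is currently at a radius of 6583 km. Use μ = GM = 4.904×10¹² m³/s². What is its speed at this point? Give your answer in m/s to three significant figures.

v ≈ 804 m/s

Semi-major axis a = (r_p + r_a)/2 = 5815.0 km = 5.815×10⁶ m.
Vis-viva: v² = μ(2/r − 1/a) = 4.904×10¹² × (3.038×10⁻⁷ − 1.720×10⁻⁷) = 6.466×10⁵ m²/s².
v = 804.1 m/s.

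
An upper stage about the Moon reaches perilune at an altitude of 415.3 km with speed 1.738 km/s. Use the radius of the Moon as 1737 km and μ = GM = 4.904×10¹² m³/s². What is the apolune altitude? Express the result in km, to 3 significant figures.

r_p = 1737 + 415.3 = 2152.3 km = 2.152×10⁶ m.
Specific energy ε = v²/2 − μ/r = -7.682×10⁵ J/kg, so a = −μ/(2ε) = 3.192×10⁶ m.
The apsides satisfy r_p + r_a = 2a, so the apolune radius is 2a − r_p = 4.232×10⁶ m = 4231.7 km.
Apolune altitude = 4231.7 − 1737 = 2494.7 km.

apolune altitude ≈ 2490 km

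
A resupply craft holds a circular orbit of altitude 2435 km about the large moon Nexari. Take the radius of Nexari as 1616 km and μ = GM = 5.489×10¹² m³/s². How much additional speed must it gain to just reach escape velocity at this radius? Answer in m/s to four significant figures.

Δv ≈ 482.2 m/s

r = 1616 + 2435 = 4051.0 km = 4.0510×10⁶ m.
Circular speed v_c = √(μ/r) = 1164 m/s.
Escape speed v_esc = √(2μ/r) = √2 × v_c = 1646 m/s.
Δv = v_esc − v_c = 482.2 m/s.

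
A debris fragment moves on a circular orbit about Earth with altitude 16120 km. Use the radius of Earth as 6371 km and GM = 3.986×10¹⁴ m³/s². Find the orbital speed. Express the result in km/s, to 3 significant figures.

v ≈ 4.21 km/s

r = 6371 + 16120 = 22491 km = 2.2491×10⁷ m.
For a circular orbit v = √(μ/r) = √(3.986×10¹⁴ / 2.249×10⁷) = √(1.772×10⁷) = 4210 m/s.
That is 4.210 km/s.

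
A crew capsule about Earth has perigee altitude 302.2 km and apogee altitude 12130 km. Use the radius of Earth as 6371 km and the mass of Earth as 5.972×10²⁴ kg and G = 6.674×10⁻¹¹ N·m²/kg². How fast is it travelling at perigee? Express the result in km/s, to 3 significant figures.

v ≈ 9.37 km/s

μ = GM = 6.674×10⁻¹¹ × 5.972×10²⁴ = 3.986×10¹⁴ m³/s².
r_p = 6371 + 302.2 = 6673.2 km = 6.6732×10⁶ m.
r_a = 6371 + 12130 = 18501 km = 1.8501×10⁷ m.
Semi-major axis a = (r_p + r_a)/2 = 12587 km = 1.259×10⁷ m.
Vis-viva: v² = μ(2/r − 1/a) = 3.986×10¹⁴ × (2.997×10⁻⁷ − 7.945×10⁻⁸) = 8.779×10⁷ m²/s².
v = 9370 m/s = 9.370 km/s.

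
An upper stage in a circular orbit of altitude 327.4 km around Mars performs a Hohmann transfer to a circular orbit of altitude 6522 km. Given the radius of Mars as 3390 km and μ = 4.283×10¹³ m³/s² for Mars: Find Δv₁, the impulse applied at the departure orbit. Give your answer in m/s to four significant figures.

Δv ≈ 699.3 m/s

r₁ = 3390 + 327.4 = 3717.4 km = 3.7174×10⁶ m.
r₂ = 3390 + 6522 = 9912.0 km = 9.9120×10⁶ m.
Transfer ellipse a_t = (r₁ + r₂)/2 = 6.815×10⁶ m.
At r₁: circular v_c1 = √(μ/r₁) = 3394 m/s; transfer-periapsis v_p = √[μ(2/r₁ − 1/a_t)] = 4094 m/s.
Δv₁ = v_p − v_c1 = 699.3 m/s.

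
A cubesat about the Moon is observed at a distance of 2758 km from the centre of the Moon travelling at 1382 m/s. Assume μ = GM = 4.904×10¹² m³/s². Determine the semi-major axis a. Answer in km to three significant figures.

a ≈ 2980 km

r = 2.758×10⁶ m.
Vis-viva rearranged: 1/a = 2/r − v²/μ = 7.252×10⁻⁷ − 3.895×10⁻⁷ = 3.357×10⁻⁷ m⁻¹.
a = 2.979×10⁶ m = 2978.8 km.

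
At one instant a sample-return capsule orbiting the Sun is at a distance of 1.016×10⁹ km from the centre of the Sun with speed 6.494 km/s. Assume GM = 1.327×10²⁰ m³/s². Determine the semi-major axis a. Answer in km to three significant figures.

a ≈ 6.06×10⁸ km

r = 1.016×10¹² m.
Specific orbital energy ε = v²/2 − μ/r = (6494)²/2 − 1.327×10²⁰/1.016×10¹² = -1.095×10⁸ J/kg.
Since ε = −μ/(2a), a = −μ/(2ε) = 6.058×10¹¹ m = 6.0580×10⁸ km.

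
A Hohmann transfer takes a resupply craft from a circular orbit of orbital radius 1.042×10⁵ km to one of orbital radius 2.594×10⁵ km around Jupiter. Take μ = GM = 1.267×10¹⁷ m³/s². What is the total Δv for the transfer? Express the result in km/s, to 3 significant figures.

r₁ = 1.042×10⁵ km = 1.042×10⁸ m.
r₂ = 2.594×10⁵ km = 2.594×10⁸ m.
Transfer ellipse a_t = (r₁ + r₂)/2 = 1.818×10⁸ m.
At r₁: circular v_c1 = √(μ/r₁) = 34870 m/s; transfer-perijove v_p = √[μ(2/r₁ − 1/a_t)] = 41650 m/s.
Δv₁ = v_p − v_c1 = 6782 m/s.
At r₂: circular v_c2 = √(μ/r₂) = 22100 m/s; transfer-apojove v_a = √[μ(2/r₂ − 1/a_t)] = 16730 m/s.
Δv₂ = v_c2 − v_a = 5369 m/s.
Total Δv = Δv₁ + Δv₂ = 12150 m/s = 12.15 km/s.

Δv_total ≈ 12.2 km/s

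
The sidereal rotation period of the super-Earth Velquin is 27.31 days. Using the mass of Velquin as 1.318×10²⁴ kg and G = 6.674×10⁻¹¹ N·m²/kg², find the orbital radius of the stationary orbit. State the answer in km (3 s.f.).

μ = GM = 6.674×10⁻¹¹ × 1.318×10²⁴ = 8.796×10¹³ m³/s².
T = 27.31 days = 2.360×10⁶ s.
A synchronous orbit has period T, so by Kepler's third law a = (μT²/4π²)^(1/3).
μT²/4π² = 8.796×10¹³ × (2.360×10⁶)² / 39.48 = 1.241×10²⁵ m³.
a = 2.315×10⁸ m = 2.3149×10⁵ km.

r_sync ≈ 2.31×10⁵ km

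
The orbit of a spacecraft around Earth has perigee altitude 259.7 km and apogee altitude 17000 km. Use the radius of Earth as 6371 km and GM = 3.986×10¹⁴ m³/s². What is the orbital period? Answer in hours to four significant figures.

T ≈ 5.079 hours

r_p = 6371 + 259.7 = 6630.7 km = 6.6307×10⁶ m.
r_a = 6371 + 17000 = 23371 km = 2.3371×10⁷ m.
Semi-major axis a = (r_p + r_a)/2 = (6630.7 + 23371)/2 = 15001 km = 1.500×10⁷ m.
By Kepler's third law T = 2π√(a³/μ) = 2π × 2.910×10³ = 1.828×10⁴ s.
= 5.079 hours.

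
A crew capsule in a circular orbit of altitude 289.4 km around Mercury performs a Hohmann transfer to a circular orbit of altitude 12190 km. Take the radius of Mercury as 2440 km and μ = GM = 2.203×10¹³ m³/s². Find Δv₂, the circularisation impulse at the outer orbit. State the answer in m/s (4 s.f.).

Δv ≈ 539.0 m/s

r₁ = 2440 + 289.4 = 2729.4 km = 2.7294×10⁶ m.
r₂ = 2440 + 12190 = 14630 km = 1.4630×10⁷ m.
Transfer ellipse a_t = (r₁ + r₂)/2 = 8.680×10⁶ m.
At r₁: circular v_c1 = √(μ/r₁) = 2841 m/s; transfer-periherm v_p = √[μ(2/r₁ − 1/a_t)] = 3688 m/s.
At r₂: circular v_c2 = √(μ/r₂) = 1227 m/s; transfer-apoherm v_a = √[μ(2/r₂ − 1/a_t)] = 688.1 m/s.
Δv₂ = v_c2 − v_a = 539.0 m/s.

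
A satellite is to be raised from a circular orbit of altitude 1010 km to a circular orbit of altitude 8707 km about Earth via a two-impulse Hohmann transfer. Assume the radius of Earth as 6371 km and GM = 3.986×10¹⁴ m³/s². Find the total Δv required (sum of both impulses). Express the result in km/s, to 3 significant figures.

r₁ = 6371 + 1010 = 7381.0 km = 7.3810×10⁶ m.
r₂ = 6371 + 8707 = 15078 km = 1.5078×10⁷ m.
Transfer ellipse a_t = (r₁ + r₂)/2 = 1.123×10⁷ m.
At r₁: circular v_c1 = √(μ/r₁) = 7349 m/s; transfer-perigee v_p = √[μ(2/r₁ − 1/a_t)] = 8515 m/s.
Δv₁ = v_p − v_c1 = 1167 m/s.
At r₂: circular v_c2 = √(μ/r₂) = 5142 m/s; transfer-apogee v_a = √[μ(2/r₂ − 1/a_t)] = 4168 m/s.
Δv₂ = v_c2 − v_a = 973.1 m/s.
Total Δv = Δv₁ + Δv₂ = 2140 m/s = 2.140 km/s.

Δv_total ≈ 2.14 km/s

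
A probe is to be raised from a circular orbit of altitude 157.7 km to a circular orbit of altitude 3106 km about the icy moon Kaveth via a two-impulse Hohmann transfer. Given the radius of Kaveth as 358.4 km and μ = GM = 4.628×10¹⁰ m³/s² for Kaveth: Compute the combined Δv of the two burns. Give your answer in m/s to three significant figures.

Δv_total ≈ 152 m/s

r₁ = 358.4 + 157.7 = 516.10 km = 5.1610×10⁵ m.
r₂ = 358.4 + 3106 = 3464.4 km = 3.4644×10⁶ m.
Transfer ellipse a_t = (r₁ + r₂)/2 = 1.990×10⁶ m.
At r₁: circular v_c1 = √(μ/r₁) = 299.5 m/s; transfer-periapsis v_p = √[μ(2/r₁ − 1/a_t)] = 395.1 m/s.
Δv₁ = v_p − v_c1 = 95.63 m/s.
At r₂: circular v_c2 = √(μ/r₂) = 115.6 m/s; transfer-apoapsis v_a = √[μ(2/r₂ − 1/a_t)] = 58.86 m/s.
Δv₂ = v_c2 − v_a = 56.72 m/s.
Total Δv = Δv₁ + Δv₂ = 152.4 m/s.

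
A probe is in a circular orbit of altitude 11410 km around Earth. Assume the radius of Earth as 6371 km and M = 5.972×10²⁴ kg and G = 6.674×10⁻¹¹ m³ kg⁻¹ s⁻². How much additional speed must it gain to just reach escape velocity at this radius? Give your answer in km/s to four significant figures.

Δv ≈ 1.961 km/s

μ = GM = 6.674×10⁻¹¹ × 5.972×10²⁴ = 3.986×10¹⁴ m³/s².
r = 6371 + 11410 = 17781 km = 1.7781×10⁷ m.
Circular speed v_c = √(μ/r) = 4735 m/s.
Escape speed v_esc = √(2μ/r) = √2 × v_c = 6696 m/s.
Δv = v_esc − v_c = 1961 m/s = 1.961 km/s.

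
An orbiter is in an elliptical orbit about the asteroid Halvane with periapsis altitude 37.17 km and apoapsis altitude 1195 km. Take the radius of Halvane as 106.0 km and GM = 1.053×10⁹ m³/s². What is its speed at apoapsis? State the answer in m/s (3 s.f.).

v ≈ 12.7 m/s

r_p = 106.0 + 37.17 = 143.17 km = 1.4317×10⁵ m.
r_a = 106.0 + 1195 = 1301.0 km = 1.3010×10⁶ m.
Semi-major axis a = (r_p + r_a)/2 = 722.09 km = 7.221×10⁵ m.
Vis-viva: v² = μ(2/r − 1/a) = 1.053×10⁹ × (1.537×10⁻⁶ − 1.385×10⁻⁶) = 1.605×10² m²/s².
v = 12.67 m/s.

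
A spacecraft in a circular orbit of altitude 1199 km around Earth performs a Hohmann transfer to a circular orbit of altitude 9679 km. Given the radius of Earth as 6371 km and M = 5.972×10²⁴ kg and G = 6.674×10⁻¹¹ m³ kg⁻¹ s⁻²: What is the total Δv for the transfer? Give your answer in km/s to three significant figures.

Δv_total ≈ 2.20 km/s

μ = GM = 6.674×10⁻¹¹ × 5.972×10²⁴ = 3.986×10¹⁴ m³/s².
r₁ = 6371 + 1199 = 7570.0 km = 7.5700×10⁶ m.
r₂ = 6371 + 9679 = 16050 km = 1.6050×10⁷ m.
Transfer ellipse a_t = (r₁ + r₂)/2 = 1.181×10⁷ m.
At r₁: circular v_c1 = √(μ/r₁) = 7256 m/s; transfer-perigee v_p = √[μ(2/r₁ − 1/a_t)] = 8459 m/s.
Δv₁ = v_p − v_c1 = 1203 m/s.
At r₂: circular v_c2 = √(μ/r₂) = 4983 m/s; transfer-apogee v_a = √[μ(2/r₂ − 1/a_t)] = 3990 m/s.
Δv₂ = v_c2 − v_a = 993.6 m/s.
Total Δv = Δv₁ + Δv₂ = 2196 m/s = 2.196 km/s.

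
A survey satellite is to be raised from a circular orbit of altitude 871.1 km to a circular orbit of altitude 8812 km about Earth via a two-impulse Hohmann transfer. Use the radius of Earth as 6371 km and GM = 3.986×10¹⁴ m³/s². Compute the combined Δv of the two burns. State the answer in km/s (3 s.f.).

r₁ = 6371 + 871.1 = 7242.1 km = 7.2421×10⁶ m.
r₂ = 6371 + 8812 = 15183 km = 1.5183×10⁷ m.
Transfer ellipse a_t = (r₁ + r₂)/2 = 1.121×10⁷ m.
At r₁: circular v_c1 = √(μ/r₁) = 7419 m/s; transfer-perigee v_p = √[μ(2/r₁ − 1/a_t)] = 8633 m/s.
Δv₁ = v_p − v_c1 = 1214 m/s.
At r₂: circular v_c2 = √(μ/r₂) = 5124 m/s; transfer-apogee v_a = √[μ(2/r₂ − 1/a_t)] = 4118 m/s.
Δv₂ = v_c2 − v_a = 1006 m/s.
Total Δv = Δv₁ + Δv₂ = 2220 m/s = 2.220 km/s.

Δv_total ≈ 2.22 km/s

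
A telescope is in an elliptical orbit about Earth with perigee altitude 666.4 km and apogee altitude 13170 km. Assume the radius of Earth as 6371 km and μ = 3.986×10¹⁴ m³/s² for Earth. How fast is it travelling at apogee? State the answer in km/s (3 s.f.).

v ≈ 3.29 km/s

r_p = 6371 + 666.4 = 7037.4 km = 7.0374×10⁶ m.
r_a = 6371 + 13170 = 19541 km = 1.9541×10⁷ m.
Semi-major axis a = (r_p + r_a)/2 = 13289 km = 1.329×10⁷ m.
Vis-viva: v² = μ(2/r − 1/a) = 3.986×10¹⁴ × (1.023×10⁻⁷ − 7.525×10⁻⁸) = 1.080×10⁷ m²/s².
v = 3287 m/s = 3.287 km/s.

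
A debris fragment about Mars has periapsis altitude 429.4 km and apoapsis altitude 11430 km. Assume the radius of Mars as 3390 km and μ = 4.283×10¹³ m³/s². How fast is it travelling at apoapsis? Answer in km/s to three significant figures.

v ≈ 1.09 km/s

r_p = 3390 + 429.4 = 3819.4 km = 3.8194×10⁶ m.
r_a = 3390 + 11430 = 14820 km = 1.4820×10⁷ m.
Semi-major axis a = (r_p + r_a)/2 = 9319.7 km = 9.320×10⁶ m.
Vis-viva: v² = μ(2/r − 1/a) = 4.283×10¹³ × (1.350×10⁻⁷ − 1.073×10⁻⁷) = 1.184×10⁶ m²/s².
v = 1088 m/s = 1.088 km/s.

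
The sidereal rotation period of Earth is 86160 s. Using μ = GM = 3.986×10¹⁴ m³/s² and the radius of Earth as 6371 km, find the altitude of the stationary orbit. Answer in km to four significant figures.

h_sync ≈ 35790 km

A synchronous orbit has period T, so by Kepler's third law a = (μT²/4π²)^(1/3).
μT²/4π² = 3.986×10¹⁴ × (8.616×10⁴)² / 39.48 = 7.495×10²² m³.
a = 4.216×10⁷ m = 42163 km.
Altitude h = a − R = 42163 − 6371 = 35792 km.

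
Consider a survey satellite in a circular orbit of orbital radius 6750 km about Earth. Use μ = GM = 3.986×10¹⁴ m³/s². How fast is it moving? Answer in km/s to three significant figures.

v ≈ 7.68 km/s

r = 6750 km = 6.750×10⁶ m.
For a circular orbit v = √(μ/r) = √(3.986×10¹⁴ / 6.750×10⁶) = √(5.905×10⁷) = 7685 m/s.
That is 7.685 km/s.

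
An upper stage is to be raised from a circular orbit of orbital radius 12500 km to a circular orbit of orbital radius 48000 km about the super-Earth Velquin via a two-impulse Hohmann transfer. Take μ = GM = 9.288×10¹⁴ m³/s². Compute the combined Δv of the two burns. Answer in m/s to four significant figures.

r₁ = 12500 km = 1.250×10⁷ m.
r₂ = 48000 km = 4.800×10⁷ m.
Transfer ellipse a_t = (r₁ + r₂)/2 = 3.025×10⁷ m.
At r₁: circular v_c1 = √(μ/r₁) = 8620 m/s; transfer-periapsis v_p = √[μ(2/r₁ − 1/a_t)] = 10860 m/s.
Δv₁ = v_p − v_c1 = 2238 m/s.
At r₂: circular v_c2 = √(μ/r₂) = 4399 m/s; transfer-apoapsis v_a = √[μ(2/r₂ − 1/a_t)] = 2828 m/s.
Δv₂ = v_c2 − v_a = 1571 m/s.
Total Δv = Δv₁ + Δv₂ = 3810 m/s.

Δv_total ≈ 3810 m/s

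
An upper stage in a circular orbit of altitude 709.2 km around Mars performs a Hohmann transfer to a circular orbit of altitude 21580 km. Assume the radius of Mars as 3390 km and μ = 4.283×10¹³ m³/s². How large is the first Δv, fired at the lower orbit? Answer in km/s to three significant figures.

Δv ≈ 1.00 km/s

r₁ = 3390 + 709.2 = 4099.2 km = 4.0992×10⁶ m.
r₂ = 3390 + 21580 = 24970 km = 2.4970×10⁷ m.
Transfer ellipse a_t = (r₁ + r₂)/2 = 1.453×10⁷ m.
At r₁: circular v_c1 = √(μ/r₁) = 3232 m/s; transfer-periapsis v_p = √[μ(2/r₁ − 1/a_t)] = 4237 m/s.
Δv₁ = v_p − v_c1 = 1004 m/s.
= 1.004 km/s.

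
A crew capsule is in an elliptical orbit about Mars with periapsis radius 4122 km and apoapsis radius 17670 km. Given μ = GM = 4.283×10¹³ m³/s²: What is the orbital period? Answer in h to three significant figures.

Semi-major axis a = (r_p + r_a)/2 = (4122.0 + 17670)/2 = 10896 km = 1.090×10⁷ m.
By Kepler's third law T = 2π√(a³/μ) = 2π × 5.496×10³ = 3.453×10⁴ s.
= 9.592 h.

T ≈ 9.59 h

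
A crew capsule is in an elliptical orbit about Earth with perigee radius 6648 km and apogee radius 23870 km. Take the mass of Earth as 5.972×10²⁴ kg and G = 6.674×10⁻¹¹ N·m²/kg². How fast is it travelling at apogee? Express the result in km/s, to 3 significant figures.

μ = GM = 6.674×10⁻¹¹ × 5.972×10²⁴ = 3.986×10¹⁴ m³/s².
Semi-major axis a = (r_p + r_a)/2 = 15259 km = 1.526×10⁷ m.
Vis-viva: v² = μ(2/r − 1/a) = 3.986×10¹⁴ × (8.379×10⁻⁸ − 6.554×10⁻⁸) = 7.275×10⁶ m²/s².
v = 2697 m/s = 2.697 km/s.

v ≈ 2.70 km/s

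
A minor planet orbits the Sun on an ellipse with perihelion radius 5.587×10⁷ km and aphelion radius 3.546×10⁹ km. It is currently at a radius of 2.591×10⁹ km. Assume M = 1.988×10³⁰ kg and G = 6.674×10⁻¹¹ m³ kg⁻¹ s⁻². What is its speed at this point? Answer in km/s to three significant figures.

v ≈ 5.36 km/s

μ = GM = 6.674×10⁻¹¹ × 1.988×10³⁰ = 1.327×10²⁰ m³/s².
Semi-major axis a = (r_p + r_a)/2 = 1.8009×10⁹ km = 1.801×10¹² m.
Vis-viva: v² = μ(2/r − 1/a) = 1.327×10²⁰ × (7.719×10⁻¹³ − 5.553×10⁻¹³) = 2.874×10⁷ m²/s².
v = 5361 m/s = 5.361 km/s.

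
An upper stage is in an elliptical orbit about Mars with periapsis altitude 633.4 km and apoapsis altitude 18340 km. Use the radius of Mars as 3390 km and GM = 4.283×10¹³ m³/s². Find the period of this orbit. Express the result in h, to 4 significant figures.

T ≈ 12.32 h

r_p = 3390 + 633.4 = 4023.4 km = 4.0234×10⁶ m.
r_a = 3390 + 18340 = 21730 km = 2.1730×10⁷ m.
Semi-major axis a = (r_p + r_a)/2 = (4023.4 + 21730)/2 = 12877 km = 1.288×10⁷ m.
By Kepler's third law T = 2π√(a³/μ) = 2π × 7.060×10³ = 4.436×10⁴ s.
= 12.32 h.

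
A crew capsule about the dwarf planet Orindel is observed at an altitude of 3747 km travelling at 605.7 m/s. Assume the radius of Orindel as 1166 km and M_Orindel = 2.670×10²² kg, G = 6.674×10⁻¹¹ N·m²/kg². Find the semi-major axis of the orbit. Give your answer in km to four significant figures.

a ≈ 4970 km

μ = GM = 6.674×10⁻¹¹ × 2.670×10²² = 1.782×10¹² m³/s².
r = 1166 + 3747 = 4913.0 km = 4.913×10⁶ m.
Vis-viva rearranged: 1/a = 2/r − v²/μ = 4.071×10⁻⁷ − 2.059×10⁻⁷ = 2.012×10⁻⁷ m⁻¹.
a = 4.970×10⁶ m = 4970.1 km.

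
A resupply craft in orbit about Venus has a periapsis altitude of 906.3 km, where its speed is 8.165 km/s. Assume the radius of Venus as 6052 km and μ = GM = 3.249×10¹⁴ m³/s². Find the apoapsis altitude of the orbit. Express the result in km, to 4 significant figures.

r_p = 6052 + 906.3 = 6958.3 km = 6.958×10⁶ m.
Specific energy ε = v²/2 − μ/r = -1.336×10⁷ J/kg, so a = −μ/(2ε) = 1.216×10⁷ m.
The apsides satisfy r_p + r_a = 2a, so the apoapsis radius is 2a − r_p = 1.736×10⁷ m = 17363 km.
Apoapsis altitude = 17363 − 6052 = 11311 km.

apoapsis altitude ≈ 11310 km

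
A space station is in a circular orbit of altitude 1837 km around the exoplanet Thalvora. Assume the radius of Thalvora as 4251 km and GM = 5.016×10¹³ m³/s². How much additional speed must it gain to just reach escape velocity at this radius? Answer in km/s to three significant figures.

r = 4251 + 1837 = 6088.0 km = 6.0880×10⁶ m.
Circular speed v_c = √(μ/r) = 2870 m/s.
Escape speed v_esc = √(2μ/r) = √2 × v_c = 4059 m/s.
Δv = v_esc − v_c = 1189 m/s = 1.189 km/s.

Δv ≈ 1.19 km/s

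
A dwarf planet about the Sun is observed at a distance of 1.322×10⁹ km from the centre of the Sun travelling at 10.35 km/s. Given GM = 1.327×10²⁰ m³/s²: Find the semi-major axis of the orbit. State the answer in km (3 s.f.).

r = 1.322×10¹² m.
Vis-viva rearranged: 1/a = 2/r − v²/μ = 1.513×10⁻¹² − 8.073×10⁻¹³ = 7.056×10⁻¹³ m⁻¹.
a = 1.417×10¹² m = 1.4172×10⁹ km.

a ≈ 1.42×10⁹ km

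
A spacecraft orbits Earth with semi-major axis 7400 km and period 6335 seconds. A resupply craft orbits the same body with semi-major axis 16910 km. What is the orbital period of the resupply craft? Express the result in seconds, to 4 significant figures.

Kepler's third law: T² ∝ a³, so T₂ = T₁ (a₂/a₁)^(3/2).
a₂/a₁ = 2.285, (a₂/a₁)^(3/2) = 3.454.
T₂ = 6335 × 3.454 = 21880 seconds.

T₂ ≈ 21880 seconds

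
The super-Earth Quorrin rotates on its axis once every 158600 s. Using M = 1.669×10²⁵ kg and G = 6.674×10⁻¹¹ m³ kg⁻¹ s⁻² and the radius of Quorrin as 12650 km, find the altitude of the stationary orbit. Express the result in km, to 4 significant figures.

μ = GM = 6.674×10⁻¹¹ × 1.669×10²⁵ = 1.114×10¹⁵ m³/s².
A synchronous orbit has period T, so by Kepler's third law a = (μT²/4π²)^(1/3).
μT²/4π² = 1.114×10¹⁵ × (1.586×10⁵)² / 39.48 = 7.097×10²³ m³.
a = 8.920×10⁷ m = 89200 km.
Altitude h = a − R = 89200 − 12650 = 76550 km.

h_sync ≈ 76550 km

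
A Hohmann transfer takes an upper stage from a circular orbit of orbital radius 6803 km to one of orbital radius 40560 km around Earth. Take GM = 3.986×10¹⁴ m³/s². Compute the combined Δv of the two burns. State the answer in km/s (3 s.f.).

r₁ = 6803 km = 6.803×10⁶ m.
r₂ = 40560 km = 4.056×10⁷ m.
Transfer ellipse a_t = (r₁ + r₂)/2 = 2.368×10⁷ m.
At r₁: circular v_c1 = √(μ/r₁) = 7655 m/s; transfer-perigee v_p = √[μ(2/r₁ − 1/a_t)] = 10020 m/s.
Δv₁ = v_p − v_c1 = 2363 m/s.
At r₂: circular v_c2 = √(μ/r₂) = 3135 m/s; transfer-apogee v_a = √[μ(2/r₂ − 1/a_t)] = 1680 m/s.
Δv₂ = v_c2 − v_a = 1455 m/s.
Total Δv = Δv₁ + Δv₂ = 3818 m/s = 3.818 km/s.

Δv_total ≈ 3.82 km/s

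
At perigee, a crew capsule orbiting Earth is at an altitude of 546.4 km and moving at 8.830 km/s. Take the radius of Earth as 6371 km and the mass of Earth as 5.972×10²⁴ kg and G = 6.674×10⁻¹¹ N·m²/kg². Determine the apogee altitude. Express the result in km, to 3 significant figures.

apogee altitude ≈ 8100 km

μ = GM = 6.674×10⁻¹¹ × 5.972×10²⁴ = 3.986×10¹⁴ m³/s².
r_p = 6371 + 546.4 = 6917.4 km = 6.917×10⁶ m.
Specific energy ε = v²/2 − μ/r = -1.863×10⁷ J/kg, so a = −μ/(2ε) = 1.069×10⁷ m.
The apsides satisfy r_p + r_a = 2a, so the apogee radius is 2a − r_p = 1.447×10⁷ m = 14472 km.
Apogee altitude = 14472 − 6371 = 8100.8 km.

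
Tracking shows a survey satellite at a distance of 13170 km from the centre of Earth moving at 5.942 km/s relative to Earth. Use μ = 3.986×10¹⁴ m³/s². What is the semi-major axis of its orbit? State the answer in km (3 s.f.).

r = 1.317×10⁷ m.
Vis-viva rearranged: 1/a = 2/r − v²/μ = 1.519×10⁻⁷ − 8.858×10⁻⁸ = 6.328×10⁻⁸ m⁻¹.
a = 1.580×10⁷ m = 15802 km.

a ≈ 15800 km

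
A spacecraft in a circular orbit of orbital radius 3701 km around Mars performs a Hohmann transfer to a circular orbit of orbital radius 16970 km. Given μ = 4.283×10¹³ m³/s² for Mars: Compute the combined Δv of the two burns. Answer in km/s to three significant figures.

r₁ = 3701 km = 3.701×10⁶ m.
r₂ = 16970 km = 1.697×10⁷ m.
Transfer ellipse a_t = (r₁ + r₂)/2 = 1.034×10⁷ m.
At r₁: circular v_c1 = √(μ/r₁) = 3402 m/s; transfer-periapsis v_p = √[μ(2/r₁ − 1/a_t)] = 4359 m/s.
Δv₁ = v_p − v_c1 = 957.2 m/s.
At r₂: circular v_c2 = √(μ/r₂) = 1589 m/s; transfer-apoapsis v_a = √[μ(2/r₂ − 1/a_t)] = 950.7 m/s.
Δv₂ = v_c2 − v_a = 638.0 m/s.
Total Δv = Δv₁ + Δv₂ = 1595 m/s = 1.595 km/s.

Δv_total ≈ 1.60 km/s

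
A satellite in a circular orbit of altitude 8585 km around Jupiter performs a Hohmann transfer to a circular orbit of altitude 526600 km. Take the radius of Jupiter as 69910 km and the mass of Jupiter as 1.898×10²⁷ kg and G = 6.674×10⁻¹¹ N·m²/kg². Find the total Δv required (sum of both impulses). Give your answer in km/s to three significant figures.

Δv_total ≈ 20.8 km/s

μ = GM = 6.674×10⁻¹¹ × 1.898×10²⁷ = 1.267×10¹⁷ m³/s².
r₁ = 69910 + 8585 = 78495 km = 7.8495×10⁷ m.
r₂ = 69910 + 526600 = 596510 km = 5.9651×10⁸ m.
Transfer ellipse a_t = (r₁ + r₂)/2 = 3.375×10⁸ m.
At r₁: circular v_c1 = √(μ/r₁) = 40170 m/s; transfer-perijove v_p = √[μ(2/r₁ − 1/a_t)] = 53410 m/s.
Δv₁ = v_p − v_c1 = 13230 m/s.
At r₂: circular v_c2 = √(μ/r₂) = 14570 m/s; transfer-apojove v_a = √[μ(2/r₂ − 1/a_t)] = 7028 m/s.
Δv₂ = v_c2 − v_a = 7545 m/s.
Total Δv = Δv₁ + Δv₂ = 20780 m/s = 20.78 km/s.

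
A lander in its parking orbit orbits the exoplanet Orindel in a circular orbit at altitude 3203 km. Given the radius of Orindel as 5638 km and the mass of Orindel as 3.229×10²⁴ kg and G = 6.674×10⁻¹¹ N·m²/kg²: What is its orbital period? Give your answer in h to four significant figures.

T ≈ 3.125 h

μ = GM = 6.674×10⁻¹¹ × 3.229×10²⁴ = 2.155×10¹⁴ m³/s².
r = 5638 + 3203 = 8841.0 km = 8.8410×10⁶ m.
Kepler's third law: T = 2π√(r³/μ) = 2π√((8.841×10⁶)³ / 2.155×10¹⁴).
r³/μ = 3.207×10⁶ s², so T = 2π × 1.791×10³ = 1.125×10⁴ s.
Converting: 1.125×10⁴ s ÷ 3600 = 3.125 h.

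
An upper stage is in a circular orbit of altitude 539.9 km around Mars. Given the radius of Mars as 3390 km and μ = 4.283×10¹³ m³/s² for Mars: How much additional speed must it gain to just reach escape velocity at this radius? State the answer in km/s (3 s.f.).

r = 3390 + 539.9 = 3929.9 km = 3.9299×10⁶ m.
Circular speed v_c = √(μ/r) = 3301 m/s.
Escape speed v_esc = √(2μ/r) = √2 × v_c = 4669 m/s.
Δv = v_esc − v_c = 1367 m/s = 1.367 km/s.

Δv ≈ 1.37 km/s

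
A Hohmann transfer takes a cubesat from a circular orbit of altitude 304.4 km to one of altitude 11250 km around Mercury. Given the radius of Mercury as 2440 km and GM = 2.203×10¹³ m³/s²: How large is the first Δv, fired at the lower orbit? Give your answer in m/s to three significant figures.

r₁ = 2440 + 304.4 = 2744.4 km = 2.7444×10⁶ m.
r₂ = 2440 + 11250 = 13690 km = 1.3690×10⁷ m.
Transfer ellipse a_t = (r₁ + r₂)/2 = 8.217×10⁶ m.
At r₁: circular v_c1 = √(μ/r₁) = 2833 m/s; transfer-periherm v_p = √[μ(2/r₁ − 1/a_t)] = 3657 m/s.
Δv₁ = v_p − v_c1 = 823.7 m/s.

Δv ≈ 824 m/s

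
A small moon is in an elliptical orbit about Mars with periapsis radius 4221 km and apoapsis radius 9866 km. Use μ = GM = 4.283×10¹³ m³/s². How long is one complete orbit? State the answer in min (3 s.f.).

Semi-major axis a = (r_p + r_a)/2 = (4221.0 + 9866.0)/2 = 7043.5 km = 7.044×10⁶ m.
By Kepler's third law T = 2π√(a³/μ) = 2π × 2.856×10³ = 1.795×10⁴ s.
= 299.1 min.

T ≈ 299 min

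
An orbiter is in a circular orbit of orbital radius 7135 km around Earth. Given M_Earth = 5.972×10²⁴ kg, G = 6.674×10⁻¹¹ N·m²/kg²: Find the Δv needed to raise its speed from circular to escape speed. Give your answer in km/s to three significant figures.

μ = GM = 6.674×10⁻¹¹ × 5.972×10²⁴ = 3.986×10¹⁴ m³/s².
r = 7135 km = 7.135×10⁶ m.
Circular speed v_c = √(μ/r) = 7474 m/s.
Escape speed v_esc = √(2μ/r) = √2 × v_c = 10570 m/s.
Δv = v_esc − v_c = 3096 m/s = 3.096 km/s.

Δv ≈ 3.10 km/s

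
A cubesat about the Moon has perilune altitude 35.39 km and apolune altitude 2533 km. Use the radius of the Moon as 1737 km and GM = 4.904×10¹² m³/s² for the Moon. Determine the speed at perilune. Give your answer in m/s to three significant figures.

r_p = 1737 + 35.39 = 1772.4 km = 1.7724×10⁶ m.
r_a = 1737 + 2533 = 4270.0 km = 4.2700×10⁶ m.
Semi-major axis a = (r_p + r_a)/2 = 3021.2 km = 3.021×10⁶ m.
Vis-viva: v² = μ(2/r − 1/a) = 4.904×10¹² × (1.128×10⁻⁶ − 3.310×10⁻⁷) = 3.911×10⁶ m²/s².
v = 1978 m/s.

v ≈ 1980 m/s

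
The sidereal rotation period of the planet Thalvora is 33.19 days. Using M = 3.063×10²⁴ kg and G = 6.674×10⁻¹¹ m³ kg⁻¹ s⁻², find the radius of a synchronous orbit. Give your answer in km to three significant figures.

μ = GM = 6.674×10⁻¹¹ × 3.063×10²⁴ = 2.044×10¹⁴ m³/s².
T = 33.19 days = 2.868×10⁶ s.
A synchronous orbit has period T, so by Kepler's third law a = (μT²/4π²)^(1/3).
μT²/4π² = 2.044×10¹⁴ × (2.868×10⁶)² / 39.48 = 4.258×10²⁵ m³.
a = 3.492×10⁸ m = 3.4920×10⁵ km.

r_sync ≈ 3.49×10⁵ km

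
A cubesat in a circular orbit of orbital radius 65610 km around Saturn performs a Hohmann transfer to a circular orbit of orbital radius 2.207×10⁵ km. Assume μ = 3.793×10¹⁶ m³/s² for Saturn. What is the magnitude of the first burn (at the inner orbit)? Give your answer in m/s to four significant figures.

Δv ≈ 5810 m/s

r₁ = 65610 km = 6.561×10⁷ m.
r₂ = 2.207×10⁵ km = 2.207×10⁸ m.
Transfer ellipse a_t = (r₁ + r₂)/2 = 1.432×10⁸ m.
At r₁: circular v_c1 = √(μ/r₁) = 24040 m/s; transfer-perikrone v_p = √[μ(2/r₁ − 1/a_t)] = 29850 m/s.
Δv₁ = v_p − v_c1 = 5810 m/s.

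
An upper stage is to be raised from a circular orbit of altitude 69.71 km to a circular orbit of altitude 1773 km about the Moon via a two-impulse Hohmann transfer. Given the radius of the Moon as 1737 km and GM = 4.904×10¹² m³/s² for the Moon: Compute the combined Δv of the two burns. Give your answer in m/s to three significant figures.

r₁ = 1737 + 69.71 = 1806.7 km = 1.8067×10⁶ m.
r₂ = 1737 + 1773 = 3510.0 km = 3.5100×10⁶ m.
Transfer ellipse a_t = (r₁ + r₂)/2 = 2.658×10⁶ m.
At r₁: circular v_c1 = √(μ/r₁) = 1648 m/s; transfer-perilune v_p = √[μ(2/r₁ − 1/a_t)] = 1893 m/s.
Δv₁ = v_p − v_c1 = 245.6 m/s.
At r₂: circular v_c2 = √(μ/r₂) = 1182 m/s; transfer-apolune v_a = √[μ(2/r₂ − 1/a_t)] = 974.4 m/s.
Δv₂ = v_c2 − v_a = 207.6 m/s.
Total Δv = Δv₁ + Δv₂ = 453.2 m/s.

Δv_total ≈ 453 m/s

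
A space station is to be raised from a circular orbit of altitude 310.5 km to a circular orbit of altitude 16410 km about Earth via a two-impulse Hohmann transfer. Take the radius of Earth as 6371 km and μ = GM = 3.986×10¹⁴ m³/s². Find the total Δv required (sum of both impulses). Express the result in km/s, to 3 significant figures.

Δv_total ≈ 3.25 km/s

r₁ = 6371 + 310.5 = 6681.5 km = 6.6815×10⁶ m.
r₂ = 6371 + 16410 = 22781 km = 2.2781×10⁷ m.
Transfer ellipse a_t = (r₁ + r₂)/2 = 1.473×10⁷ m.
At r₁: circular v_c1 = √(μ/r₁) = 7724 m/s; transfer-perigee v_p = √[μ(2/r₁ − 1/a_t)] = 9605 m/s.
Δv₁ = v_p − v_c1 = 1881 m/s.
At r₂: circular v_c2 = √(μ/r₂) = 4183 m/s; transfer-apogee v_a = √[μ(2/r₂ − 1/a_t)] = 2817 m/s.
Δv₂ = v_c2 − v_a = 1366 m/s.
Total Δv = Δv₁ + Δv₂ = 3247 m/s = 3.247 km/s.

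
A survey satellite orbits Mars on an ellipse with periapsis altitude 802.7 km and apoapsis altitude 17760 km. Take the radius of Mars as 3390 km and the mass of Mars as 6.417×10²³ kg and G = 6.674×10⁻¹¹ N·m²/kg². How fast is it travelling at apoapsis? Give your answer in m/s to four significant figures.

v ≈ 818.5 m/s

μ = GM = 6.674×10⁻¹¹ × 6.417×10²³ = 4.283×10¹³ m³/s².
r_p = 3390 + 802.7 = 4192.7 km = 4.1927×10⁶ m.
r_a = 3390 + 17760 = 21150 km = 2.1150×10⁷ m.
Semi-major axis a = (r_p + r_a)/2 = 12671 km = 1.267×10⁷ m.
Vis-viva: v² = μ(2/r − 1/a) = 4.283×10¹³ × (9.456×10⁻⁸ − 7.892×10⁻⁸) = 6.700×10⁵ m²/s².
v = 818.5 m/s.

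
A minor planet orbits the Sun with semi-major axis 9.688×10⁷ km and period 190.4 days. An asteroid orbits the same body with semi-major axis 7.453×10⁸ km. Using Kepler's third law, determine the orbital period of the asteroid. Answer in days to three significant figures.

Kepler's third law: T² ∝ a³, so T₂ = T₁ (a₂/a₁)^(3/2).
a₂/a₁ = 7.693, (a₂/a₁)^(3/2) = 21.34.
T₂ = 190.4 × 21.34 = 4063 days.

T₂ ≈ 4060 days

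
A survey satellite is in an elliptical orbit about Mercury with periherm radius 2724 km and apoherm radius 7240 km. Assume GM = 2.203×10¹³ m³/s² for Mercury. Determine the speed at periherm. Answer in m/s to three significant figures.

Semi-major axis a = (r_p + r_a)/2 = 4982.0 km = 4.982×10⁶ m.
Vis-viva: v² = μ(2/r − 1/a) = 2.203×10¹³ × (7.342×10⁻⁷ − 2.007×10⁻⁷) = 1.175×10⁷ m²/s².
v = 3428 m/s.

v ≈ 3430 m/s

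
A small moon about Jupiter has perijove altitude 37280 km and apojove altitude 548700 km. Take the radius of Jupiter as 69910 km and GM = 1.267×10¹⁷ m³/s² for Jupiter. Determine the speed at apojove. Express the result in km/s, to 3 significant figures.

r_p = 69910 + 37280 = 107190 km = 1.0719×10⁸ m.
r_a = 69910 + 548700 = 618610 km = 6.1861×10⁸ m.
Semi-major axis a = (r_p + r_a)/2 = 3.6290×10⁵ km = 3.629×10⁸ m.
Vis-viva: v² = μ(2/r − 1/a) = 1.267×10¹⁷ × (3.233×10⁻⁹ − 2.756×10⁻⁹) = 6.050×10⁷ m²/s².
v = 7778 m/s = 7.778 km/s.

v ≈ 7.78 km/s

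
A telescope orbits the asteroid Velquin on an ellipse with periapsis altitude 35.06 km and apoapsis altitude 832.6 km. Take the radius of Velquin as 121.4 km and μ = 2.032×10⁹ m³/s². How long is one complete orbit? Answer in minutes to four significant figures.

T ≈ 961.1 minutes

r_p = 121.4 + 35.06 = 156.46 km = 1.5646×10⁵ m.
r_a = 121.4 + 832.6 = 954.00 km = 9.5400×10⁵ m.
Semi-major axis a = (r_p + r_a)/2 = (156.46 + 954.00)/2 = 555.23 km = 5.552×10⁵ m.
By Kepler's third law T = 2π√(a³/μ) = 2π × 9.178×10³ = 5.767×10⁴ s.
= 961.1 minutes.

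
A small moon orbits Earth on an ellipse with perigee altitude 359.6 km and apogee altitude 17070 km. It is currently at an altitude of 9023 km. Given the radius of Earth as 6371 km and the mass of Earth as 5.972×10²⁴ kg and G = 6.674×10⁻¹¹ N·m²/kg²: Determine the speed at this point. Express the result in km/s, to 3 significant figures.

μ = GM = 6.674×10⁻¹¹ × 5.972×10²⁴ = 3.986×10¹⁴ m³/s².
r_p = 6371 + 359.6 = 6730.6 km = 6.7306×10⁶ m.
r_a = 6371 + 17070 = 23441 km = 2.3441×10⁷ m.
r = 6371 + 9023 = 15394 km = 1.539×10⁷ m.
Semi-major axis a = (r_p + r_a)/2 = 15086 km = 1.509×10⁷ m.
Vis-viva: v² = μ(2/r − 1/a) = 3.986×10¹⁴ × (1.299×10⁻⁷ − 6.629×10⁻⁸) = 2.536×10⁷ m²/s².
v = 5036 m/s = 5.036 km/s.

v ≈ 5.04 km/s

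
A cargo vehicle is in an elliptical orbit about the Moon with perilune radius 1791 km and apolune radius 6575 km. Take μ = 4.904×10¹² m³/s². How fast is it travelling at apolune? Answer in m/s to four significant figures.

Semi-major axis a = (r_p + r_a)/2 = 4183.0 km = 4.183×10⁶ m.
Vis-viva: v² = μ(2/r − 1/a) = 4.904×10¹² × (3.042×10⁻⁷ − 2.391×10⁻⁷) = 3.193×10⁵ m²/s².
v = 565.1 m/s.

v ≈ 565.1 m/s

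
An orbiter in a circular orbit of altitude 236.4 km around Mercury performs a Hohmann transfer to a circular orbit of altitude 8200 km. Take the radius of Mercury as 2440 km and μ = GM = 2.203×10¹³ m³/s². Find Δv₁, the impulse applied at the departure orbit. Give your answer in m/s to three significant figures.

r₁ = 2440 + 236.4 = 2676.4 km = 2.6764×10⁶ m.
r₂ = 2440 + 8200 = 10640 km = 1.0640×10⁷ m.
Transfer ellipse a_t = (r₁ + r₂)/2 = 6.658×10⁶ m.
At r₁: circular v_c1 = √(μ/r₁) = 2869 m/s; transfer-periherm v_p = √[μ(2/r₁ − 1/a_t)] = 3627 m/s.
Δv₁ = v_p − v_c1 = 757.8 m/s.

Δv ≈ 758 m/s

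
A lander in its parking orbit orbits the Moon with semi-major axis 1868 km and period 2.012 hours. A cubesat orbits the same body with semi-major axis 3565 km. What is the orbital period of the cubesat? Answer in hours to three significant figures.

Kepler's third law: T² ∝ a³, so T₂ = T₁ (a₂/a₁)^(3/2).
a₂/a₁ = 1.908, (a₂/a₁)^(3/2) = 2.636.
T₂ = 2.012 × 2.636 = 5.305 hours.

T₂ ≈ 5.30 hours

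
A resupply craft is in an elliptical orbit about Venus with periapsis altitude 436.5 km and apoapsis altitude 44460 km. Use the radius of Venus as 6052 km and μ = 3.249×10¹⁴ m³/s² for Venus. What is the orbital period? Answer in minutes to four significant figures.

r_p = 6052 + 436.5 = 6488.5 km = 6.4885×10⁶ m.
r_a = 6052 + 44460 = 50512 km = 5.0512×10⁷ m.
Semi-major axis a = (r_p + r_a)/2 = (6488.5 + 50512)/2 = 28500 km = 2.850×10⁷ m.
By Kepler's third law T = 2π√(a³/μ) = 2π × 8.441×10³ = 5.304×10⁴ s.
= 883.9 minutes.

T ≈ 883.9 minutes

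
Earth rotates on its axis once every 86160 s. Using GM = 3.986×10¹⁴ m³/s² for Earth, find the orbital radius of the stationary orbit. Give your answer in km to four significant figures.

A synchronous orbit has period T, so by Kepler's third law a = (μT²/4π²)^(1/3).
μT²/4π² = 3.986×10¹⁴ × (8.616×10⁴)² / 39.48 = 7.495×10²² m³.
a = 4.216×10⁷ m = 42163 km.

r_sync ≈ 42160 km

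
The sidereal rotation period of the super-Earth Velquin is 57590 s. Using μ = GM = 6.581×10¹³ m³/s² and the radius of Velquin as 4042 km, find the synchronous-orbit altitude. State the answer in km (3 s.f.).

A synchronous orbit has period T, so by Kepler's third law a = (μT²/4π²)^(1/3).
μT²/4π² = 6.581×10¹³ × (5.759×10⁴)² / 39.48 = 5.529×10²¹ m³.
a = 1.768×10⁷ m = 17682 km.
Altitude h = a − R = 17682 − 4042 = 13640 km.

h_sync ≈ 13600 km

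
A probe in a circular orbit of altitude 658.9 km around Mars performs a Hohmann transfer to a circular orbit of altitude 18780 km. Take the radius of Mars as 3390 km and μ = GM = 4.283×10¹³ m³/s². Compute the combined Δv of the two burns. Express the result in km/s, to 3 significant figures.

r₁ = 3390 + 658.9 = 4048.9 km = 4.0489×10⁶ m.
r₂ = 3390 + 18780 = 22170 km = 2.2170×10⁷ m.
Transfer ellipse a_t = (r₁ + r₂)/2 = 1.311×10⁷ m.
At r₁: circular v_c1 = √(μ/r₁) = 3252 m/s; transfer-periapsis v_p = √[μ(2/r₁ − 1/a_t)] = 4230 m/s.
Δv₁ = v_p − v_c1 = 977.2 m/s.
At r₂: circular v_c2 = √(μ/r₂) = 1390 m/s; transfer-apoapsis v_a = √[μ(2/r₂ − 1/a_t)] = 772.4 m/s.
Δv₂ = v_c2 − v_a = 617.5 m/s.
Total Δv = Δv₁ + Δv₂ = 1595 m/s = 1.595 km/s.

Δv_total ≈ 1.59 km/s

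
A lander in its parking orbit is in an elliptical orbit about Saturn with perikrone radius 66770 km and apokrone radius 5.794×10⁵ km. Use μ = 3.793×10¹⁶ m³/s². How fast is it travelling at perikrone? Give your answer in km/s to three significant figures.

v ≈ 31.9 km/s

Semi-major axis a = (r_p + r_a)/2 = 3.2308×10⁵ km = 3.231×10⁸ m.
Vis-viva: v² = μ(2/r − 1/a) = 3.793×10¹⁶ × (2.995×10⁻⁸ − 3.095×10⁻⁹) = 1.019×10⁹ m²/s².
v = 31920 m/s = 31.92 km/s.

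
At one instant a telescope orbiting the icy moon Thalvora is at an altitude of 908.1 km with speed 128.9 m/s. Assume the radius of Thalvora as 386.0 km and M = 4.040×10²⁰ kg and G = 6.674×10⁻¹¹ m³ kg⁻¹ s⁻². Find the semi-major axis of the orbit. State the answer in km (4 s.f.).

μ = GM = 6.674×10⁻¹¹ × 4.040×10²⁰ = 2.696×10¹⁰ m³/s².
r = 386.0 + 908.1 = 1294.1 km = 1.294×10⁶ m.
Specific orbital energy ε = v²/2 − μ/r = (128.9)²/2 − 2.696×10¹⁰/1.294×10⁶ = -1.253×10⁴ J/kg.
Since ε = −μ/(2a), a = −μ/(2ε) = 1.076×10⁶ m = 1076.1 km.

a ≈ 1076 km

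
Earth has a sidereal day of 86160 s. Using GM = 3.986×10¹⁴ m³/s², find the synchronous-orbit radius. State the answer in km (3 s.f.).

A synchronous orbit has period T, so by Kepler's third law a = (μT²/4π²)^(1/3).
μT²/4π² = 3.986×10¹⁴ × (8.616×10⁴)² / 39.48 = 7.495×10²² m³.
a = 4.216×10⁷ m = 42163 km.

r_sync ≈ 42200 km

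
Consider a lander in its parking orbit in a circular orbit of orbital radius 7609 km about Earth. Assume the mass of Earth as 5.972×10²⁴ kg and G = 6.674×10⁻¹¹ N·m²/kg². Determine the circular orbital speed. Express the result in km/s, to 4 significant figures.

μ = GM = 6.674×10⁻¹¹ × 5.972×10²⁴ = 3.986×10¹⁴ m³/s².
r = 7609 km = 7.609×10⁶ m.
For a circular orbit v = √(μ/r) = √(3.986×10¹⁴ / 7.609×10⁶) = √(5.238×10⁷) = 7238 m/s.
That is 7.238 km/s.

v ≈ 7.238 km/s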